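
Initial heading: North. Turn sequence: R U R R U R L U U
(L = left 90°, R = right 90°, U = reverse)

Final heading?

Answer: Final heading: West

Derivation:
Start: North
  R (right (90° clockwise)) -> East
  U (U-turn (180°)) -> West
  R (right (90° clockwise)) -> North
  R (right (90° clockwise)) -> East
  U (U-turn (180°)) -> West
  R (right (90° clockwise)) -> North
  L (left (90° counter-clockwise)) -> West
  U (U-turn (180°)) -> East
  U (U-turn (180°)) -> West
Final: West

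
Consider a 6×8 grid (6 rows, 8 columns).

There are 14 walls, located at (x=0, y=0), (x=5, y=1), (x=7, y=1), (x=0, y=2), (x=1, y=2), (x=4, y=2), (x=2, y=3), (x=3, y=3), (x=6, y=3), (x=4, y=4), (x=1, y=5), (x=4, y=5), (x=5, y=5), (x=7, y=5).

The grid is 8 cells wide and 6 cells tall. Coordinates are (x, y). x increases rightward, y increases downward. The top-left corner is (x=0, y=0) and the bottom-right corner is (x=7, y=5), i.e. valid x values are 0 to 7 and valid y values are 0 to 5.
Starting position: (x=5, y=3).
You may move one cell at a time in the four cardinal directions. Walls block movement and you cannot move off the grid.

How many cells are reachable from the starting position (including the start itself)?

BFS flood-fill from (x=5, y=3):
  Distance 0: (x=5, y=3)
  Distance 1: (x=5, y=2), (x=4, y=3), (x=5, y=4)
  Distance 2: (x=6, y=2), (x=6, y=4)
  Distance 3: (x=6, y=1), (x=7, y=2), (x=7, y=4), (x=6, y=5)
  Distance 4: (x=6, y=0), (x=7, y=3)
  Distance 5: (x=5, y=0), (x=7, y=0)
  Distance 6: (x=4, y=0)
  Distance 7: (x=3, y=0), (x=4, y=1)
  Distance 8: (x=2, y=0), (x=3, y=1)
  Distance 9: (x=1, y=0), (x=2, y=1), (x=3, y=2)
  Distance 10: (x=1, y=1), (x=2, y=2)
  Distance 11: (x=0, y=1)
Total reachable: 25 (grid has 34 open cells total)

Answer: Reachable cells: 25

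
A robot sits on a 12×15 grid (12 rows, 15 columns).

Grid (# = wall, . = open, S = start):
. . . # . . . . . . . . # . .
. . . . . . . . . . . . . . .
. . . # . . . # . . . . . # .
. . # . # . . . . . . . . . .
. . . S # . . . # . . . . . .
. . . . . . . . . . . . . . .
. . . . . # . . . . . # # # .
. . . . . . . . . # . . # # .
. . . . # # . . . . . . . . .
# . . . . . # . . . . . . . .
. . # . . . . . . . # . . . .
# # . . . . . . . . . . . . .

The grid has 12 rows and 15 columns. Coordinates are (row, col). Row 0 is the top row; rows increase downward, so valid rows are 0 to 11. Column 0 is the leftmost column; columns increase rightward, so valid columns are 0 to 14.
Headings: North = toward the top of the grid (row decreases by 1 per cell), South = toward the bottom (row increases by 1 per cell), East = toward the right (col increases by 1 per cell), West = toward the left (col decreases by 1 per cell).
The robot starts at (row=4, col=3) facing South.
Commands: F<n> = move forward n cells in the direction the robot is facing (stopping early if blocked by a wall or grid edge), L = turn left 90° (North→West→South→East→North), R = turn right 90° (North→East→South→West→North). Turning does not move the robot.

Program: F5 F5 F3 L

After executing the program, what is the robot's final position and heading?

Start: (row=4, col=3), facing South
  F5: move forward 5, now at (row=9, col=3)
  F5: move forward 2/5 (blocked), now at (row=11, col=3)
  F3: move forward 0/3 (blocked), now at (row=11, col=3)
  L: turn left, now facing East
Final: (row=11, col=3), facing East

Answer: Final position: (row=11, col=3), facing East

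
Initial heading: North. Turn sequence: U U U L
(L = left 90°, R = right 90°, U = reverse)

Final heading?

Start: North
  U (U-turn (180°)) -> South
  U (U-turn (180°)) -> North
  U (U-turn (180°)) -> South
  L (left (90° counter-clockwise)) -> East
Final: East

Answer: Final heading: East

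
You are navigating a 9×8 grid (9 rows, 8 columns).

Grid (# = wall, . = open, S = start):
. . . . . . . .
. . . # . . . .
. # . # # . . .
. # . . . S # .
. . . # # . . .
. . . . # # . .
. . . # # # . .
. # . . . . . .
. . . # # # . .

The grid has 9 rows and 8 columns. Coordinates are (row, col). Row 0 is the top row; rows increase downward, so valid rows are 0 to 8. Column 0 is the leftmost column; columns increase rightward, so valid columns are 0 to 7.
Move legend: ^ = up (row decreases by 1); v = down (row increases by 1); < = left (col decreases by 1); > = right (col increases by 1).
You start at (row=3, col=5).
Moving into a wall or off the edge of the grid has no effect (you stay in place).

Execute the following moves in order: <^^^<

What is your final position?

Start: (row=3, col=5)
  < (left): (row=3, col=5) -> (row=3, col=4)
  [×3]^ (up): blocked, stay at (row=3, col=4)
  < (left): (row=3, col=4) -> (row=3, col=3)
Final: (row=3, col=3)

Answer: Final position: (row=3, col=3)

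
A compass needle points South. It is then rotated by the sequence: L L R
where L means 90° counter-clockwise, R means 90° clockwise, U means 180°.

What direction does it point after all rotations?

Start: South
  L (left (90° counter-clockwise)) -> East
  L (left (90° counter-clockwise)) -> North
  R (right (90° clockwise)) -> East
Final: East

Answer: Final heading: East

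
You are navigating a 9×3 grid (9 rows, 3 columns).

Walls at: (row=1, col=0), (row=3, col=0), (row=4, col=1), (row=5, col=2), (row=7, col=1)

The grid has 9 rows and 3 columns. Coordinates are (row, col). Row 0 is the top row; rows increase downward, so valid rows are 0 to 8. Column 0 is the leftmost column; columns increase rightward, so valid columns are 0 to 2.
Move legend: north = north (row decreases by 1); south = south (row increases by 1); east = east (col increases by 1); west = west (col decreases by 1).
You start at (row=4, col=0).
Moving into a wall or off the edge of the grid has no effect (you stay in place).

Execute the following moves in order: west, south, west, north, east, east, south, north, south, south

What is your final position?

Answer: Final position: (row=6, col=0)

Derivation:
Start: (row=4, col=0)
  west (west): blocked, stay at (row=4, col=0)
  south (south): (row=4, col=0) -> (row=5, col=0)
  west (west): blocked, stay at (row=5, col=0)
  north (north): (row=5, col=0) -> (row=4, col=0)
  east (east): blocked, stay at (row=4, col=0)
  east (east): blocked, stay at (row=4, col=0)
  south (south): (row=4, col=0) -> (row=5, col=0)
  north (north): (row=5, col=0) -> (row=4, col=0)
  south (south): (row=4, col=0) -> (row=5, col=0)
  south (south): (row=5, col=0) -> (row=6, col=0)
Final: (row=6, col=0)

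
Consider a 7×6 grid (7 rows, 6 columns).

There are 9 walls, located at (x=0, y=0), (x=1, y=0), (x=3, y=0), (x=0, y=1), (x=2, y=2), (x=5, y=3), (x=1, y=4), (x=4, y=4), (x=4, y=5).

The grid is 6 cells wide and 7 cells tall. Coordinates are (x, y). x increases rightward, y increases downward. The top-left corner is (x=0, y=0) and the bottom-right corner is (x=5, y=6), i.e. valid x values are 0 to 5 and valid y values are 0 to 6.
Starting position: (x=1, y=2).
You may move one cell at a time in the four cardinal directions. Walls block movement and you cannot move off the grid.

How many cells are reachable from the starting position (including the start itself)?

Answer: Reachable cells: 33

Derivation:
BFS flood-fill from (x=1, y=2):
  Distance 0: (x=1, y=2)
  Distance 1: (x=1, y=1), (x=0, y=2), (x=1, y=3)
  Distance 2: (x=2, y=1), (x=0, y=3), (x=2, y=3)
  Distance 3: (x=2, y=0), (x=3, y=1), (x=3, y=3), (x=0, y=4), (x=2, y=4)
  Distance 4: (x=4, y=1), (x=3, y=2), (x=4, y=3), (x=3, y=4), (x=0, y=5), (x=2, y=5)
  Distance 5: (x=4, y=0), (x=5, y=1), (x=4, y=2), (x=1, y=5), (x=3, y=5), (x=0, y=6), (x=2, y=6)
  Distance 6: (x=5, y=0), (x=5, y=2), (x=1, y=6), (x=3, y=6)
  Distance 7: (x=4, y=6)
  Distance 8: (x=5, y=6)
  Distance 9: (x=5, y=5)
  Distance 10: (x=5, y=4)
Total reachable: 33 (grid has 33 open cells total)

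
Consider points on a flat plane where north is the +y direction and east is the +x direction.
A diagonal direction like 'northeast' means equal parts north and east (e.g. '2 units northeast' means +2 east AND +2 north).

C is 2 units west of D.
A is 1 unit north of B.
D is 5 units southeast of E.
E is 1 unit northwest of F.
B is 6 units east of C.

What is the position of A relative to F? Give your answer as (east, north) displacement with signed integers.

Answer: A is at (east=8, north=-3) relative to F.

Derivation:
Place F at the origin (east=0, north=0).
  E is 1 unit northwest of F: delta (east=-1, north=+1); E at (east=-1, north=1).
  D is 5 units southeast of E: delta (east=+5, north=-5); D at (east=4, north=-4).
  C is 2 units west of D: delta (east=-2, north=+0); C at (east=2, north=-4).
  B is 6 units east of C: delta (east=+6, north=+0); B at (east=8, north=-4).
  A is 1 unit north of B: delta (east=+0, north=+1); A at (east=8, north=-3).
Therefore A relative to F: (east=8, north=-3).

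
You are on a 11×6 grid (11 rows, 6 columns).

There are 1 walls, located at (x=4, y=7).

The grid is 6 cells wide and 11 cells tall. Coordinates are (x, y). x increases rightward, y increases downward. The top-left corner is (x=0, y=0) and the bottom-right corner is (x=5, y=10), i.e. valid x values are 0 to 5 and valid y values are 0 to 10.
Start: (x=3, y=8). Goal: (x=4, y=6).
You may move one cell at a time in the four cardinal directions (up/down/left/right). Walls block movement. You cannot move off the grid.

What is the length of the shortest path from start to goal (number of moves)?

Answer: Shortest path length: 3

Derivation:
BFS from (x=3, y=8) until reaching (x=4, y=6):
  Distance 0: (x=3, y=8)
  Distance 1: (x=3, y=7), (x=2, y=8), (x=4, y=8), (x=3, y=9)
  Distance 2: (x=3, y=6), (x=2, y=7), (x=1, y=8), (x=5, y=8), (x=2, y=9), (x=4, y=9), (x=3, y=10)
  Distance 3: (x=3, y=5), (x=2, y=6), (x=4, y=6), (x=1, y=7), (x=5, y=7), (x=0, y=8), (x=1, y=9), (x=5, y=9), (x=2, y=10), (x=4, y=10)  <- goal reached here
One shortest path (3 moves): (x=3, y=8) -> (x=3, y=7) -> (x=3, y=6) -> (x=4, y=6)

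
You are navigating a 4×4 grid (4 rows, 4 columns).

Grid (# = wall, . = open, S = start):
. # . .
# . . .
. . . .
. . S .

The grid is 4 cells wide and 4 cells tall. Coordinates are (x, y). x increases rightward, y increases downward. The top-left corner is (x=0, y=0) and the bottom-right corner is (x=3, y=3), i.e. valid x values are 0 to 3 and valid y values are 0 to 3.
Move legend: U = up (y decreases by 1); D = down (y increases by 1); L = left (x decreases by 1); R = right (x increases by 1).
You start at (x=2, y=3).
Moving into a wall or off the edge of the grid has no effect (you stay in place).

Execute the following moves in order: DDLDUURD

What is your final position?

Start: (x=2, y=3)
  D (down): blocked, stay at (x=2, y=3)
  D (down): blocked, stay at (x=2, y=3)
  L (left): (x=2, y=3) -> (x=1, y=3)
  D (down): blocked, stay at (x=1, y=3)
  U (up): (x=1, y=3) -> (x=1, y=2)
  U (up): (x=1, y=2) -> (x=1, y=1)
  R (right): (x=1, y=1) -> (x=2, y=1)
  D (down): (x=2, y=1) -> (x=2, y=2)
Final: (x=2, y=2)

Answer: Final position: (x=2, y=2)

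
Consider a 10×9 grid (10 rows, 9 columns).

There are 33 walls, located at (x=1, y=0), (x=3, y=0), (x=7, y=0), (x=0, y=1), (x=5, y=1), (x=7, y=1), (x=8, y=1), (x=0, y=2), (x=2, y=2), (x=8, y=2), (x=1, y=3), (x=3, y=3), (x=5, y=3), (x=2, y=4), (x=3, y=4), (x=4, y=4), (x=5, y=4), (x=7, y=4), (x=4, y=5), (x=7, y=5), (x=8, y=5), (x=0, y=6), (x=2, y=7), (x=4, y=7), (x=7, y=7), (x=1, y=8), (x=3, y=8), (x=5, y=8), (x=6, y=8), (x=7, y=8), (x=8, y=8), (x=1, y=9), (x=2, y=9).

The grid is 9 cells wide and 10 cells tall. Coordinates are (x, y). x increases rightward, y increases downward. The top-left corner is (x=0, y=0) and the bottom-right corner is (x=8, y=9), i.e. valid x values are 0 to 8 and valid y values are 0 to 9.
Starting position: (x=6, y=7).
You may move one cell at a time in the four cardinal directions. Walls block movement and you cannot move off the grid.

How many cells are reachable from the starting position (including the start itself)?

Answer: Reachable cells: 46

Derivation:
BFS flood-fill from (x=6, y=7):
  Distance 0: (x=6, y=7)
  Distance 1: (x=6, y=6), (x=5, y=7)
  Distance 2: (x=6, y=5), (x=5, y=6), (x=7, y=6)
  Distance 3: (x=6, y=4), (x=5, y=5), (x=4, y=6), (x=8, y=6)
  Distance 4: (x=6, y=3), (x=3, y=6), (x=8, y=7)
  Distance 5: (x=6, y=2), (x=7, y=3), (x=3, y=5), (x=2, y=6), (x=3, y=7)
  Distance 6: (x=6, y=1), (x=5, y=2), (x=7, y=2), (x=8, y=3), (x=2, y=5), (x=1, y=6)
  Distance 7: (x=6, y=0), (x=4, y=2), (x=8, y=4), (x=1, y=5), (x=1, y=7)
  Distance 8: (x=5, y=0), (x=4, y=1), (x=3, y=2), (x=4, y=3), (x=1, y=4), (x=0, y=5), (x=0, y=7)
  Distance 9: (x=4, y=0), (x=3, y=1), (x=0, y=4), (x=0, y=8)
  Distance 10: (x=2, y=1), (x=0, y=3), (x=0, y=9)
  Distance 11: (x=2, y=0), (x=1, y=1)
  Distance 12: (x=1, y=2)
Total reachable: 46 (grid has 57 open cells total)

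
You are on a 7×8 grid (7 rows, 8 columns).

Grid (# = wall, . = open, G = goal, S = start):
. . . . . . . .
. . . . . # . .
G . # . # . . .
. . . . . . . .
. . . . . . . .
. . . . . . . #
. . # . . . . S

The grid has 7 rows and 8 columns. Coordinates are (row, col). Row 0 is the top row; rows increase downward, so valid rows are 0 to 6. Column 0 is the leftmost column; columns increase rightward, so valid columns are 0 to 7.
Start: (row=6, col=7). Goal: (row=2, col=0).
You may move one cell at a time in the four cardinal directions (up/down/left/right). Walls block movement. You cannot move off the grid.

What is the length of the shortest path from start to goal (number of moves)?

BFS from (row=6, col=7) until reaching (row=2, col=0):
  Distance 0: (row=6, col=7)
  Distance 1: (row=6, col=6)
  Distance 2: (row=5, col=6), (row=6, col=5)
  Distance 3: (row=4, col=6), (row=5, col=5), (row=6, col=4)
  Distance 4: (row=3, col=6), (row=4, col=5), (row=4, col=7), (row=5, col=4), (row=6, col=3)
  Distance 5: (row=2, col=6), (row=3, col=5), (row=3, col=7), (row=4, col=4), (row=5, col=3)
  Distance 6: (row=1, col=6), (row=2, col=5), (row=2, col=7), (row=3, col=4), (row=4, col=3), (row=5, col=2)
  Distance 7: (row=0, col=6), (row=1, col=7), (row=3, col=3), (row=4, col=2), (row=5, col=1)
  Distance 8: (row=0, col=5), (row=0, col=7), (row=2, col=3), (row=3, col=2), (row=4, col=1), (row=5, col=0), (row=6, col=1)
  Distance 9: (row=0, col=4), (row=1, col=3), (row=3, col=1), (row=4, col=0), (row=6, col=0)
  Distance 10: (row=0, col=3), (row=1, col=2), (row=1, col=4), (row=2, col=1), (row=3, col=0)
  Distance 11: (row=0, col=2), (row=1, col=1), (row=2, col=0)  <- goal reached here
One shortest path (11 moves): (row=6, col=7) -> (row=6, col=6) -> (row=6, col=5) -> (row=6, col=4) -> (row=6, col=3) -> (row=5, col=3) -> (row=5, col=2) -> (row=5, col=1) -> (row=5, col=0) -> (row=4, col=0) -> (row=3, col=0) -> (row=2, col=0)

Answer: Shortest path length: 11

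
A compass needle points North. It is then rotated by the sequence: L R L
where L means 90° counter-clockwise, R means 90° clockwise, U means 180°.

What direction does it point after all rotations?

Answer: Final heading: West

Derivation:
Start: North
  L (left (90° counter-clockwise)) -> West
  R (right (90° clockwise)) -> North
  L (left (90° counter-clockwise)) -> West
Final: West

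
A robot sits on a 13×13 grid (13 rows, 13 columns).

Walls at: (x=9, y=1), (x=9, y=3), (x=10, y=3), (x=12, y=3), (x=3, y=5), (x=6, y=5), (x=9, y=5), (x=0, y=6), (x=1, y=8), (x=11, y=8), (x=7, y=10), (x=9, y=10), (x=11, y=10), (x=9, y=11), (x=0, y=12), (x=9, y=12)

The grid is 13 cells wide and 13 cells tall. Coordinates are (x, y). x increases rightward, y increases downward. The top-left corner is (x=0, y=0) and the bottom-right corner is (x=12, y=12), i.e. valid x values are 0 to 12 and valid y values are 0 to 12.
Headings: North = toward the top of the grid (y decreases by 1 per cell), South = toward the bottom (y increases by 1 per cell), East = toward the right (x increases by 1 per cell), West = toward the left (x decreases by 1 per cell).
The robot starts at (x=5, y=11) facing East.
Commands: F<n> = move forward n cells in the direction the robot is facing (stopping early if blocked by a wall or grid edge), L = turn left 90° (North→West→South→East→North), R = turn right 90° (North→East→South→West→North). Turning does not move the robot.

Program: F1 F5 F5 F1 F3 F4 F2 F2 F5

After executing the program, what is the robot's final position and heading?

Answer: Final position: (x=8, y=11), facing East

Derivation:
Start: (x=5, y=11), facing East
  F1: move forward 1, now at (x=6, y=11)
  F5: move forward 2/5 (blocked), now at (x=8, y=11)
  F5: move forward 0/5 (blocked), now at (x=8, y=11)
  F1: move forward 0/1 (blocked), now at (x=8, y=11)
  F3: move forward 0/3 (blocked), now at (x=8, y=11)
  F4: move forward 0/4 (blocked), now at (x=8, y=11)
  F2: move forward 0/2 (blocked), now at (x=8, y=11)
  F2: move forward 0/2 (blocked), now at (x=8, y=11)
  F5: move forward 0/5 (blocked), now at (x=8, y=11)
Final: (x=8, y=11), facing East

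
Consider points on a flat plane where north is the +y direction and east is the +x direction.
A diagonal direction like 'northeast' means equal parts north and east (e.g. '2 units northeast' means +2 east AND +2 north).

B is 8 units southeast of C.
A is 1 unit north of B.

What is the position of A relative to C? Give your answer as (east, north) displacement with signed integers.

Answer: A is at (east=8, north=-7) relative to C.

Derivation:
Place C at the origin (east=0, north=0).
  B is 8 units southeast of C: delta (east=+8, north=-8); B at (east=8, north=-8).
  A is 1 unit north of B: delta (east=+0, north=+1); A at (east=8, north=-7).
Therefore A relative to C: (east=8, north=-7).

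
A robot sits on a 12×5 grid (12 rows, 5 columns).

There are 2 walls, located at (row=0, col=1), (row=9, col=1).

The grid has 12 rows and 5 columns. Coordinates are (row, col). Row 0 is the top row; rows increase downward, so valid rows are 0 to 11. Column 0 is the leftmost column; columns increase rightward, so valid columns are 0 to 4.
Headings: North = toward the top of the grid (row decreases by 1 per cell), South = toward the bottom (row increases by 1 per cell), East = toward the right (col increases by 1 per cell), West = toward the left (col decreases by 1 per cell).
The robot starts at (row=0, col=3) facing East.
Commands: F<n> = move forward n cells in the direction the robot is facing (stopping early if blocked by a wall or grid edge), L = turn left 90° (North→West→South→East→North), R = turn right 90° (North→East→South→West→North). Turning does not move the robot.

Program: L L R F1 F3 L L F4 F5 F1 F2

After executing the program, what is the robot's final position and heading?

Start: (row=0, col=3), facing East
  L: turn left, now facing North
  L: turn left, now facing West
  R: turn right, now facing North
  F1: move forward 0/1 (blocked), now at (row=0, col=3)
  F3: move forward 0/3 (blocked), now at (row=0, col=3)
  L: turn left, now facing West
  L: turn left, now facing South
  F4: move forward 4, now at (row=4, col=3)
  F5: move forward 5, now at (row=9, col=3)
  F1: move forward 1, now at (row=10, col=3)
  F2: move forward 1/2 (blocked), now at (row=11, col=3)
Final: (row=11, col=3), facing South

Answer: Final position: (row=11, col=3), facing South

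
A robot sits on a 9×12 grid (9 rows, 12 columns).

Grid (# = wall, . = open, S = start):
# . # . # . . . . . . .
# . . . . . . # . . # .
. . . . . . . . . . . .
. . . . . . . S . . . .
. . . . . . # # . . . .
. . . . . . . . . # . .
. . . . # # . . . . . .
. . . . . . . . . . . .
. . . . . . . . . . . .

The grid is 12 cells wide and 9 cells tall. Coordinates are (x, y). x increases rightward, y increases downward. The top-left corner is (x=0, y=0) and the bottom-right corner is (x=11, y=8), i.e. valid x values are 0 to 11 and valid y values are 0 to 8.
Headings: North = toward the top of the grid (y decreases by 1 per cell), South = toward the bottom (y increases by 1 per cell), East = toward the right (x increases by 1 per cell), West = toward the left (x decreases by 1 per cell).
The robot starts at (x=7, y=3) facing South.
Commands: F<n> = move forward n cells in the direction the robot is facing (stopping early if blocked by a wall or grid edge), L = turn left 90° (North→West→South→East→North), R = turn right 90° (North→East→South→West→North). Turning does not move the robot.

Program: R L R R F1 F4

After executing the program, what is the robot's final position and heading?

Answer: Final position: (x=7, y=2), facing North

Derivation:
Start: (x=7, y=3), facing South
  R: turn right, now facing West
  L: turn left, now facing South
  R: turn right, now facing West
  R: turn right, now facing North
  F1: move forward 1, now at (x=7, y=2)
  F4: move forward 0/4 (blocked), now at (x=7, y=2)
Final: (x=7, y=2), facing North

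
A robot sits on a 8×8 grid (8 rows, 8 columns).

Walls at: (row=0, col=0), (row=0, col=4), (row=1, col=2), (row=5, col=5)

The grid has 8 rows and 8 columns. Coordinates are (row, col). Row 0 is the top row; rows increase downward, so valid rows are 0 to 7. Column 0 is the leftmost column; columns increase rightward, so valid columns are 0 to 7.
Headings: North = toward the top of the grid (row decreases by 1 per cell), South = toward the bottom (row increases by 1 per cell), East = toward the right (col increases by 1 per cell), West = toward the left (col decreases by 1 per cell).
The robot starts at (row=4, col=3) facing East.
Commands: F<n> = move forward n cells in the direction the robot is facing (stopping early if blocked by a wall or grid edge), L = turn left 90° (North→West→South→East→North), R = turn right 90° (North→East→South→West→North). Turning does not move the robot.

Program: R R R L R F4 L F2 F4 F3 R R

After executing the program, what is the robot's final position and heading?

Answer: Final position: (row=0, col=1), facing East

Derivation:
Start: (row=4, col=3), facing East
  R: turn right, now facing South
  R: turn right, now facing West
  R: turn right, now facing North
  L: turn left, now facing West
  R: turn right, now facing North
  F4: move forward 4, now at (row=0, col=3)
  L: turn left, now facing West
  F2: move forward 2, now at (row=0, col=1)
  F4: move forward 0/4 (blocked), now at (row=0, col=1)
  F3: move forward 0/3 (blocked), now at (row=0, col=1)
  R: turn right, now facing North
  R: turn right, now facing East
Final: (row=0, col=1), facing East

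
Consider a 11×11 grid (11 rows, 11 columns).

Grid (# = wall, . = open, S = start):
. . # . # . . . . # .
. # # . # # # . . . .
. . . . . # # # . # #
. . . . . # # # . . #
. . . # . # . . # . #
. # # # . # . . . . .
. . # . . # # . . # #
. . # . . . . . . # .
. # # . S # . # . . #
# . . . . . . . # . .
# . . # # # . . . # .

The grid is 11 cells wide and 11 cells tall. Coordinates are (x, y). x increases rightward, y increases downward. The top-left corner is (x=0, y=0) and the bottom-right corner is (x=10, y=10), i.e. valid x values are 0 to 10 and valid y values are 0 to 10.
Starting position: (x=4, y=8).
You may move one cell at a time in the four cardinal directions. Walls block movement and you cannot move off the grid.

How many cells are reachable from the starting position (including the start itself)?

BFS flood-fill from (x=4, y=8):
  Distance 0: (x=4, y=8)
  Distance 1: (x=4, y=7), (x=3, y=8), (x=4, y=9)
  Distance 2: (x=4, y=6), (x=3, y=7), (x=5, y=7), (x=3, y=9), (x=5, y=9)
  Distance 3: (x=4, y=5), (x=3, y=6), (x=6, y=7), (x=2, y=9), (x=6, y=9)
  Distance 4: (x=4, y=4), (x=7, y=7), (x=6, y=8), (x=1, y=9), (x=7, y=9), (x=2, y=10), (x=6, y=10)
  Distance 5: (x=4, y=3), (x=7, y=6), (x=8, y=7), (x=1, y=10), (x=7, y=10)
  Distance 6: (x=4, y=2), (x=3, y=3), (x=7, y=5), (x=8, y=6), (x=8, y=8), (x=8, y=10)
  Distance 7: (x=3, y=2), (x=2, y=3), (x=7, y=4), (x=6, y=5), (x=8, y=5), (x=9, y=8)
  Distance 8: (x=3, y=1), (x=2, y=2), (x=1, y=3), (x=2, y=4), (x=6, y=4), (x=9, y=5), (x=9, y=9)
  Distance 9: (x=3, y=0), (x=1, y=2), (x=0, y=3), (x=1, y=4), (x=9, y=4), (x=10, y=5), (x=10, y=9)
  Distance 10: (x=0, y=2), (x=9, y=3), (x=0, y=4), (x=10, y=10)
  Distance 11: (x=0, y=1), (x=8, y=3), (x=0, y=5)
  Distance 12: (x=0, y=0), (x=8, y=2), (x=0, y=6)
  Distance 13: (x=1, y=0), (x=8, y=1), (x=1, y=6), (x=0, y=7)
  Distance 14: (x=8, y=0), (x=7, y=1), (x=9, y=1), (x=1, y=7), (x=0, y=8)
  Distance 15: (x=7, y=0), (x=10, y=1)
  Distance 16: (x=6, y=0), (x=10, y=0)
  Distance 17: (x=5, y=0)
Total reachable: 76 (grid has 77 open cells total)

Answer: Reachable cells: 76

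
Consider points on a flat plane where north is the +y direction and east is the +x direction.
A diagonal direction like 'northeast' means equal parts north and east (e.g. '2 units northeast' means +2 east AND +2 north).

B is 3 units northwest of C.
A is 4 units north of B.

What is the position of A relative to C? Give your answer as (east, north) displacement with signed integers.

Answer: A is at (east=-3, north=7) relative to C.

Derivation:
Place C at the origin (east=0, north=0).
  B is 3 units northwest of C: delta (east=-3, north=+3); B at (east=-3, north=3).
  A is 4 units north of B: delta (east=+0, north=+4); A at (east=-3, north=7).
Therefore A relative to C: (east=-3, north=7).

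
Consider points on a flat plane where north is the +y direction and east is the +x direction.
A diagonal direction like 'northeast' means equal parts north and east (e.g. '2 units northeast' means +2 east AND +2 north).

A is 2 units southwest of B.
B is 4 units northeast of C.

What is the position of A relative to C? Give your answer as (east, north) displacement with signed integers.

Place C at the origin (east=0, north=0).
  B is 4 units northeast of C: delta (east=+4, north=+4); B at (east=4, north=4).
  A is 2 units southwest of B: delta (east=-2, north=-2); A at (east=2, north=2).
Therefore A relative to C: (east=2, north=2).

Answer: A is at (east=2, north=2) relative to C.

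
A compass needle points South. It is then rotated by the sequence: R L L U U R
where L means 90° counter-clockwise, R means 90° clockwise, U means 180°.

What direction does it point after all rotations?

Answer: Final heading: South

Derivation:
Start: South
  R (right (90° clockwise)) -> West
  L (left (90° counter-clockwise)) -> South
  L (left (90° counter-clockwise)) -> East
  U (U-turn (180°)) -> West
  U (U-turn (180°)) -> East
  R (right (90° clockwise)) -> South
Final: South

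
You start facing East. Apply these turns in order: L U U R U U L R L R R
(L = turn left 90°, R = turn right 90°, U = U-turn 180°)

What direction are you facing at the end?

Answer: Final heading: South

Derivation:
Start: East
  L (left (90° counter-clockwise)) -> North
  U (U-turn (180°)) -> South
  U (U-turn (180°)) -> North
  R (right (90° clockwise)) -> East
  U (U-turn (180°)) -> West
  U (U-turn (180°)) -> East
  L (left (90° counter-clockwise)) -> North
  R (right (90° clockwise)) -> East
  L (left (90° counter-clockwise)) -> North
  R (right (90° clockwise)) -> East
  R (right (90° clockwise)) -> South
Final: South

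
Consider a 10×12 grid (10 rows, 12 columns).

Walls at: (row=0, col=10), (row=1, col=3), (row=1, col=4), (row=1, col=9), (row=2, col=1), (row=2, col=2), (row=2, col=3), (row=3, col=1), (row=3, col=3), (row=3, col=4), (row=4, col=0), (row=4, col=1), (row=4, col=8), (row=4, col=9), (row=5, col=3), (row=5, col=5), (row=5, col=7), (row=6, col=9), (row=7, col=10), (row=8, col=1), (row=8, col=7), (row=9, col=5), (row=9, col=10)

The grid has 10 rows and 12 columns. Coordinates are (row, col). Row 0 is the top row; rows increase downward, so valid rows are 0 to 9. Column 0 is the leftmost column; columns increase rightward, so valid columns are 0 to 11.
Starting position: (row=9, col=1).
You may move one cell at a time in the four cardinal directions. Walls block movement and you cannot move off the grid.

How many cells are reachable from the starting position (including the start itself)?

Answer: Reachable cells: 97

Derivation:
BFS flood-fill from (row=9, col=1):
  Distance 0: (row=9, col=1)
  Distance 1: (row=9, col=0), (row=9, col=2)
  Distance 2: (row=8, col=0), (row=8, col=2), (row=9, col=3)
  Distance 3: (row=7, col=0), (row=7, col=2), (row=8, col=3), (row=9, col=4)
  Distance 4: (row=6, col=0), (row=6, col=2), (row=7, col=1), (row=7, col=3), (row=8, col=4)
  Distance 5: (row=5, col=0), (row=5, col=2), (row=6, col=1), (row=6, col=3), (row=7, col=4), (row=8, col=5)
  Distance 6: (row=4, col=2), (row=5, col=1), (row=6, col=4), (row=7, col=5), (row=8, col=6)
  Distance 7: (row=3, col=2), (row=4, col=3), (row=5, col=4), (row=6, col=5), (row=7, col=6), (row=9, col=6)
  Distance 8: (row=4, col=4), (row=6, col=6), (row=7, col=7), (row=9, col=7)
  Distance 9: (row=4, col=5), (row=5, col=6), (row=6, col=7), (row=7, col=8), (row=9, col=8)
  Distance 10: (row=3, col=5), (row=4, col=6), (row=6, col=8), (row=7, col=9), (row=8, col=8), (row=9, col=9)
  Distance 11: (row=2, col=5), (row=3, col=6), (row=4, col=7), (row=5, col=8), (row=8, col=9)
  Distance 12: (row=1, col=5), (row=2, col=4), (row=2, col=6), (row=3, col=7), (row=5, col=9), (row=8, col=10)
  Distance 13: (row=0, col=5), (row=1, col=6), (row=2, col=7), (row=3, col=8), (row=5, col=10), (row=8, col=11)
  Distance 14: (row=0, col=4), (row=0, col=6), (row=1, col=7), (row=2, col=8), (row=3, col=9), (row=4, col=10), (row=5, col=11), (row=6, col=10), (row=7, col=11), (row=9, col=11)
  Distance 15: (row=0, col=3), (row=0, col=7), (row=1, col=8), (row=2, col=9), (row=3, col=10), (row=4, col=11), (row=6, col=11)
  Distance 16: (row=0, col=2), (row=0, col=8), (row=2, col=10), (row=3, col=11)
  Distance 17: (row=0, col=1), (row=0, col=9), (row=1, col=2), (row=1, col=10), (row=2, col=11)
  Distance 18: (row=0, col=0), (row=1, col=1), (row=1, col=11)
  Distance 19: (row=0, col=11), (row=1, col=0)
  Distance 20: (row=2, col=0)
  Distance 21: (row=3, col=0)
Total reachable: 97 (grid has 97 open cells total)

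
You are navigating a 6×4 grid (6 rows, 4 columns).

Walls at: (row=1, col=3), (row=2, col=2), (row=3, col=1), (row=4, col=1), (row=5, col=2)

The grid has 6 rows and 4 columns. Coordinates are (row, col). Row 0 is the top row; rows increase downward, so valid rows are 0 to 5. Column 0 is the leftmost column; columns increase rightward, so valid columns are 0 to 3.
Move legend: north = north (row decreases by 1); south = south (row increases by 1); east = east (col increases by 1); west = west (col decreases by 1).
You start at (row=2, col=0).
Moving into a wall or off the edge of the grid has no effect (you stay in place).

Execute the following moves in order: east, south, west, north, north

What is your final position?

Start: (row=2, col=0)
  east (east): (row=2, col=0) -> (row=2, col=1)
  south (south): blocked, stay at (row=2, col=1)
  west (west): (row=2, col=1) -> (row=2, col=0)
  north (north): (row=2, col=0) -> (row=1, col=0)
  north (north): (row=1, col=0) -> (row=0, col=0)
Final: (row=0, col=0)

Answer: Final position: (row=0, col=0)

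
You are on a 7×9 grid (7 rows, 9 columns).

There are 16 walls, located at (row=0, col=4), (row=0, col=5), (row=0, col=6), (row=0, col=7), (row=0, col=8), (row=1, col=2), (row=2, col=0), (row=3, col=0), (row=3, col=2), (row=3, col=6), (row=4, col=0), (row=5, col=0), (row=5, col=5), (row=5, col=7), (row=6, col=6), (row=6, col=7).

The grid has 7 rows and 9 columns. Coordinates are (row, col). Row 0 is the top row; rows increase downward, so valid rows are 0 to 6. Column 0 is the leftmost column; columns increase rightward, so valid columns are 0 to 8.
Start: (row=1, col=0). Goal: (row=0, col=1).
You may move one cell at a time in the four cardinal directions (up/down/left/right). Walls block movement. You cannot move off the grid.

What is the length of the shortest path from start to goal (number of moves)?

Answer: Shortest path length: 2

Derivation:
BFS from (row=1, col=0) until reaching (row=0, col=1):
  Distance 0: (row=1, col=0)
  Distance 1: (row=0, col=0), (row=1, col=1)
  Distance 2: (row=0, col=1), (row=2, col=1)  <- goal reached here
One shortest path (2 moves): (row=1, col=0) -> (row=1, col=1) -> (row=0, col=1)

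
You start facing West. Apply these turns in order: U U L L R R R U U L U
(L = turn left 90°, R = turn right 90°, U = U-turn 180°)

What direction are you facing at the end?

Answer: Final heading: East

Derivation:
Start: West
  U (U-turn (180°)) -> East
  U (U-turn (180°)) -> West
  L (left (90° counter-clockwise)) -> South
  L (left (90° counter-clockwise)) -> East
  R (right (90° clockwise)) -> South
  R (right (90° clockwise)) -> West
  R (right (90° clockwise)) -> North
  U (U-turn (180°)) -> South
  U (U-turn (180°)) -> North
  L (left (90° counter-clockwise)) -> West
  U (U-turn (180°)) -> East
Final: East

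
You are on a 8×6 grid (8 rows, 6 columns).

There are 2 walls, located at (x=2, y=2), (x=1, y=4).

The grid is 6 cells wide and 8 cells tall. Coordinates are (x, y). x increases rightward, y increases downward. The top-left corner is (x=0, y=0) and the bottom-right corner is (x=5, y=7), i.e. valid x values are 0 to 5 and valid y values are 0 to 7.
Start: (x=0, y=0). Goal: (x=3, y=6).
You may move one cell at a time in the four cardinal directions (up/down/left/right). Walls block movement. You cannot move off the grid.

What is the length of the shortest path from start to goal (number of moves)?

BFS from (x=0, y=0) until reaching (x=3, y=6):
  Distance 0: (x=0, y=0)
  Distance 1: (x=1, y=0), (x=0, y=1)
  Distance 2: (x=2, y=0), (x=1, y=1), (x=0, y=2)
  Distance 3: (x=3, y=0), (x=2, y=1), (x=1, y=2), (x=0, y=3)
  Distance 4: (x=4, y=0), (x=3, y=1), (x=1, y=3), (x=0, y=4)
  Distance 5: (x=5, y=0), (x=4, y=1), (x=3, y=2), (x=2, y=3), (x=0, y=5)
  Distance 6: (x=5, y=1), (x=4, y=2), (x=3, y=3), (x=2, y=4), (x=1, y=5), (x=0, y=6)
  Distance 7: (x=5, y=2), (x=4, y=3), (x=3, y=4), (x=2, y=5), (x=1, y=6), (x=0, y=7)
  Distance 8: (x=5, y=3), (x=4, y=4), (x=3, y=5), (x=2, y=6), (x=1, y=7)
  Distance 9: (x=5, y=4), (x=4, y=5), (x=3, y=6), (x=2, y=7)  <- goal reached here
One shortest path (9 moves): (x=0, y=0) -> (x=1, y=0) -> (x=2, y=0) -> (x=3, y=0) -> (x=3, y=1) -> (x=3, y=2) -> (x=3, y=3) -> (x=3, y=4) -> (x=3, y=5) -> (x=3, y=6)

Answer: Shortest path length: 9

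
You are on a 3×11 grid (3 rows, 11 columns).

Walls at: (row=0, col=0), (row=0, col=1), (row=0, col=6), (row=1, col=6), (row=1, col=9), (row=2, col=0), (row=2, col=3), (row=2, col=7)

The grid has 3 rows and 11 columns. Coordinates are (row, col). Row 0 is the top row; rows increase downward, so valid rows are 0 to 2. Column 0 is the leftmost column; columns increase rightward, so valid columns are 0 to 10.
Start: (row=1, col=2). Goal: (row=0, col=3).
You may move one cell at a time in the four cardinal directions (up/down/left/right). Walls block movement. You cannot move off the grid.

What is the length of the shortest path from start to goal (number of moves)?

Answer: Shortest path length: 2

Derivation:
BFS from (row=1, col=2) until reaching (row=0, col=3):
  Distance 0: (row=1, col=2)
  Distance 1: (row=0, col=2), (row=1, col=1), (row=1, col=3), (row=2, col=2)
  Distance 2: (row=0, col=3), (row=1, col=0), (row=1, col=4), (row=2, col=1)  <- goal reached here
One shortest path (2 moves): (row=1, col=2) -> (row=1, col=3) -> (row=0, col=3)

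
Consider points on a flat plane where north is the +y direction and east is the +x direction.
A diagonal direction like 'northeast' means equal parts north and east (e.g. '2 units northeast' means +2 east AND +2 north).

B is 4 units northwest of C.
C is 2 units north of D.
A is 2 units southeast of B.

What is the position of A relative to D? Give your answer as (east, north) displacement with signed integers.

Place D at the origin (east=0, north=0).
  C is 2 units north of D: delta (east=+0, north=+2); C at (east=0, north=2).
  B is 4 units northwest of C: delta (east=-4, north=+4); B at (east=-4, north=6).
  A is 2 units southeast of B: delta (east=+2, north=-2); A at (east=-2, north=4).
Therefore A relative to D: (east=-2, north=4).

Answer: A is at (east=-2, north=4) relative to D.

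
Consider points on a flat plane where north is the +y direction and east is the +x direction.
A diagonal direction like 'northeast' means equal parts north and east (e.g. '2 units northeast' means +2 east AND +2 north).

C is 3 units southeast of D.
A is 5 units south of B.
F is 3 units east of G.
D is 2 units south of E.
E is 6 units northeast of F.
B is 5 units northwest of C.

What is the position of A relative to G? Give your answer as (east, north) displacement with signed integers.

Place G at the origin (east=0, north=0).
  F is 3 units east of G: delta (east=+3, north=+0); F at (east=3, north=0).
  E is 6 units northeast of F: delta (east=+6, north=+6); E at (east=9, north=6).
  D is 2 units south of E: delta (east=+0, north=-2); D at (east=9, north=4).
  C is 3 units southeast of D: delta (east=+3, north=-3); C at (east=12, north=1).
  B is 5 units northwest of C: delta (east=-5, north=+5); B at (east=7, north=6).
  A is 5 units south of B: delta (east=+0, north=-5); A at (east=7, north=1).
Therefore A relative to G: (east=7, north=1).

Answer: A is at (east=7, north=1) relative to G.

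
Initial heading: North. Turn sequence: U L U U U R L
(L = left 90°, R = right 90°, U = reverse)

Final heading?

Start: North
  U (U-turn (180°)) -> South
  L (left (90° counter-clockwise)) -> East
  U (U-turn (180°)) -> West
  U (U-turn (180°)) -> East
  U (U-turn (180°)) -> West
  R (right (90° clockwise)) -> North
  L (left (90° counter-clockwise)) -> West
Final: West

Answer: Final heading: West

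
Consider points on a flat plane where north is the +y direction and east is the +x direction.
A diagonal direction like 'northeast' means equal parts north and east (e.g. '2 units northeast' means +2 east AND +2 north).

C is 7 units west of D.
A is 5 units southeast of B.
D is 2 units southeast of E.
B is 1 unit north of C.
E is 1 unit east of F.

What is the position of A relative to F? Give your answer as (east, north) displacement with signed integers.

Answer: A is at (east=1, north=-6) relative to F.

Derivation:
Place F at the origin (east=0, north=0).
  E is 1 unit east of F: delta (east=+1, north=+0); E at (east=1, north=0).
  D is 2 units southeast of E: delta (east=+2, north=-2); D at (east=3, north=-2).
  C is 7 units west of D: delta (east=-7, north=+0); C at (east=-4, north=-2).
  B is 1 unit north of C: delta (east=+0, north=+1); B at (east=-4, north=-1).
  A is 5 units southeast of B: delta (east=+5, north=-5); A at (east=1, north=-6).
Therefore A relative to F: (east=1, north=-6).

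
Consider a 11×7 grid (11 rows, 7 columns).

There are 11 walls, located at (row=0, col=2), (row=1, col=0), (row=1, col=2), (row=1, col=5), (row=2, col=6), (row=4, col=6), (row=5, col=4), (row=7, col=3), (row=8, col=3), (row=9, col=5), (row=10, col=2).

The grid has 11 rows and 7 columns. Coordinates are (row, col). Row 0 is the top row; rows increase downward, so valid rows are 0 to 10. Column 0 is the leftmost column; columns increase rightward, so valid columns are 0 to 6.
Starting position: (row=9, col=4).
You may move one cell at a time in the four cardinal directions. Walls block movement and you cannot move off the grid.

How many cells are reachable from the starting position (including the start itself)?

Answer: Reachable cells: 66

Derivation:
BFS flood-fill from (row=9, col=4):
  Distance 0: (row=9, col=4)
  Distance 1: (row=8, col=4), (row=9, col=3), (row=10, col=4)
  Distance 2: (row=7, col=4), (row=8, col=5), (row=9, col=2), (row=10, col=3), (row=10, col=5)
  Distance 3: (row=6, col=4), (row=7, col=5), (row=8, col=2), (row=8, col=6), (row=9, col=1), (row=10, col=6)
  Distance 4: (row=6, col=3), (row=6, col=5), (row=7, col=2), (row=7, col=6), (row=8, col=1), (row=9, col=0), (row=9, col=6), (row=10, col=1)
  Distance 5: (row=5, col=3), (row=5, col=5), (row=6, col=2), (row=6, col=6), (row=7, col=1), (row=8, col=0), (row=10, col=0)
  Distance 6: (row=4, col=3), (row=4, col=5), (row=5, col=2), (row=5, col=6), (row=6, col=1), (row=7, col=0)
  Distance 7: (row=3, col=3), (row=3, col=5), (row=4, col=2), (row=4, col=4), (row=5, col=1), (row=6, col=0)
  Distance 8: (row=2, col=3), (row=2, col=5), (row=3, col=2), (row=3, col=4), (row=3, col=6), (row=4, col=1), (row=5, col=0)
  Distance 9: (row=1, col=3), (row=2, col=2), (row=2, col=4), (row=3, col=1), (row=4, col=0)
  Distance 10: (row=0, col=3), (row=1, col=4), (row=2, col=1), (row=3, col=0)
  Distance 11: (row=0, col=4), (row=1, col=1), (row=2, col=0)
  Distance 12: (row=0, col=1), (row=0, col=5)
  Distance 13: (row=0, col=0), (row=0, col=6)
  Distance 14: (row=1, col=6)
Total reachable: 66 (grid has 66 open cells total)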